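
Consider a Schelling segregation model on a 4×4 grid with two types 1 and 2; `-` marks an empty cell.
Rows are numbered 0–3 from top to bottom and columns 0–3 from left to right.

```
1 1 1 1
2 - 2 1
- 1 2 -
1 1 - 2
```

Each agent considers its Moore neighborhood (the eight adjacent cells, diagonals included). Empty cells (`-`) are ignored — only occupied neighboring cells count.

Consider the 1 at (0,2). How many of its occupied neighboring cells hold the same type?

Occupied neighbors of (0,2): (0,1)=1, (0,3)=1, (1,2)=2, (1,3)=1.
Same type (1): 3 of 4.

3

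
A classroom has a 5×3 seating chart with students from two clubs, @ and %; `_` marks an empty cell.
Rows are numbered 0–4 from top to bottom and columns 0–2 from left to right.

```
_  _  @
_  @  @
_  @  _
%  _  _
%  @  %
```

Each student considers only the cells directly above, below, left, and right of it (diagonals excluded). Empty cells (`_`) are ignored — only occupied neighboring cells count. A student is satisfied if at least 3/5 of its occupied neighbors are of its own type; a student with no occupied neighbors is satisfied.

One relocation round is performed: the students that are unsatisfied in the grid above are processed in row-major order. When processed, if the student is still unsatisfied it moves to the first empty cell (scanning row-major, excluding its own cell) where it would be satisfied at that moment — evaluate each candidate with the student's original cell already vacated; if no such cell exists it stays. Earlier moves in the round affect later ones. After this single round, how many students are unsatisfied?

Initially unsatisfied (in order): (4,0), (4,1), (4,2).
  (4,0) → (0,0).
  (4,1) → (0,1).
  (4,2): now satisfied by earlier moves; stays.
Resulting grid:
% @ @
_ @ @
_ @ _
% _ _
_ _ %
Unsatisfied now: (0,0).

1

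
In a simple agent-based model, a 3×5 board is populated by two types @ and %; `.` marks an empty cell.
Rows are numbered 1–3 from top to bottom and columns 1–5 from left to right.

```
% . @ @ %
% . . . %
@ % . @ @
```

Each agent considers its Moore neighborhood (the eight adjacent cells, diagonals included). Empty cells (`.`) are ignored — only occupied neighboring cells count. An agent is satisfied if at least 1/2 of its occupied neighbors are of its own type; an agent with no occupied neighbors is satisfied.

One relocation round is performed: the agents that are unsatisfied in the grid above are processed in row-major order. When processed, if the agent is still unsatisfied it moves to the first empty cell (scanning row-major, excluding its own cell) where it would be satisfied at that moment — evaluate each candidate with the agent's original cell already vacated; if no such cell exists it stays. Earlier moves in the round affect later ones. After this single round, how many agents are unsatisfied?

1

Initially unsatisfied (in order): (1,4), (2,5), (3,1).
  (1,4) → (2,3).
  (2,5) → (1,2).
  (3,1) → (1,4).
Resulting grid:
% % @ @ %
% . @ . .
. % . @ @
Unsatisfied now: (1,5).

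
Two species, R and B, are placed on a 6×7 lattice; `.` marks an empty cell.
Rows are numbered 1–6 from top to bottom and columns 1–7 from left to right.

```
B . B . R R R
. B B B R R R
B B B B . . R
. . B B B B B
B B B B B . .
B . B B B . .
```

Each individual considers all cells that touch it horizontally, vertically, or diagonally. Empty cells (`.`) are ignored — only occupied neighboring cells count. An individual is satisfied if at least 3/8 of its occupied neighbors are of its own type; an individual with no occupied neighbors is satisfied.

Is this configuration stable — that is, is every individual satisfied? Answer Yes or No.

Yes

(1,1)B 1/1 ok
(1,3)B 3/3 ok
(1,5)R 3/4 ok
(1,6)R 5/5 ok
(1,7)R 3/3 ok
(2,2)B 6/6 ok
(2,3)B 6/6 ok
(2,4)B 4/6 ok
(2,5)R 3/5 ok
(2,6)R 6/6 ok
(2,7)R 4/4 ok
(3,1)B 2/2 ok
(3,2)B 5/5 ok
(3,3)B 7/7 ok
(3,4)B 6/7 ok
(3,7)R 2/4 ok
(4,3)B 7/7 ok
(4,4)B 7/7 ok
(4,5)B 5/5 ok
(4,6)B 3/4 ok
(4,7)B 1/2 ok
(5,1)B 2/2 ok
(5,2)B 5/5 ok
(5,3)B 6/6 ok
(5,4)B 8/8 ok
(5,5)B 6/6 ok
(6,1)B 2/2 ok
(6,3)B 4/4 ok
(6,4)B 5/5 ok
(6,5)B 3/3 ok
All meet the threshold, so the configuration is stable.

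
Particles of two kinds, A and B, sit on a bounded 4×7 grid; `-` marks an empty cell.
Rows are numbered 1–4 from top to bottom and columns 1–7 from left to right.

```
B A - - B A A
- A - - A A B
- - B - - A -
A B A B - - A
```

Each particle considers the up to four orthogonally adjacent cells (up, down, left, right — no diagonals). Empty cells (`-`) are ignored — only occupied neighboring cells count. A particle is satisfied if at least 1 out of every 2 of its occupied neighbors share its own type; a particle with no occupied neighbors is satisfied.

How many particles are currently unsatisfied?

8

Row 1: (1,1)B 0/1 not · (1,2)A 1/2 satisfied · (1,5)B 0/2 not · (1,6)A 2/3 satisfied · (1,7)A 1/2 satisfied
Row 2: (2,2)A 1/1 satisfied · (2,5)A 1/2 satisfied · (2,6)A 3/4 satisfied · (2,7)B 0/2 not
Row 3: (3,3)B 0/1 not · (3,6)A 1/1 satisfied
Row 4: (4,1)A 0/1 not · (4,2)B 0/2 not · (4,3)A 0/3 not · (4,4)B 0/1 not · (4,7)A 0/0 satisfied
Unsatisfied: (1,1), (1,5), (2,7), (3,3), (4,1), (4,2), (4,3), (4,4) — 8 in total.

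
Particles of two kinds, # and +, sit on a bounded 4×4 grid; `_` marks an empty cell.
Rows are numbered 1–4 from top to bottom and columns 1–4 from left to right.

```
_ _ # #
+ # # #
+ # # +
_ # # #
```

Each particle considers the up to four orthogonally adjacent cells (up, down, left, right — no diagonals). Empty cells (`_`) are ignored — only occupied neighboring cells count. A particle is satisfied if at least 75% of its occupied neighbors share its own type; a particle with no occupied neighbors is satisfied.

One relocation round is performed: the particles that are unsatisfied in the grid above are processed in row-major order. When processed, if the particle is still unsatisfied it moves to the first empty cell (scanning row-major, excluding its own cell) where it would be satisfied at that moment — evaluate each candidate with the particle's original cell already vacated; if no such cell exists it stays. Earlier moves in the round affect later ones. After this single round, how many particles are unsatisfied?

Initially unsatisfied (in order): (2,1), (2,2), (2,4), (3,1), (3,4), (4,4).
  (2,1) → (1,1).
  (2,2): now satisfied by earlier moves; stays.
  (2,4): no empty cell satisfies it; stays.
  (3,1): no empty cell satisfies it; stays.
  (3,4): no empty cell satisfies it; stays.
  (4,4): no empty cell satisfies it; stays.
Resulting grid:
+ _ # #
_ # # #
+ # # +
_ # # #
Unsatisfied now: (2,4), (3,1), (3,4), (4,4).

4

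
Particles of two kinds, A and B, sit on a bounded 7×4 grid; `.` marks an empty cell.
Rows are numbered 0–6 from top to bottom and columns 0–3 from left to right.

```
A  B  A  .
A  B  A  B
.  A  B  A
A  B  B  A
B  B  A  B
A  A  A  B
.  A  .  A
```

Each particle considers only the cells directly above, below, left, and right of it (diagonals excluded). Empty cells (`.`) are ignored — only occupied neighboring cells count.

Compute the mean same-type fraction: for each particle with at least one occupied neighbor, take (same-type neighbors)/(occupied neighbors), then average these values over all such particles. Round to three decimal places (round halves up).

Row 0: (0,0)A 1/2 · (0,1)B 1/3 · (0,2)A 1/2
Row 1: (1,0)A 1/2 · (1,1)B 1/4 · (1,2)A 1/4 · (1,3)B 0/2
Row 2: (2,1)A 0/3 · (2,2)B 1/4 · (2,3)A 1/3
Row 3: (3,0)A 0/2 · (3,1)B 2/4 · (3,2)B 2/4 · (3,3)A 1/3
Row 4: (4,0)B 1/3 · (4,1)B 2/4 · (4,2)A 1/4 · (4,3)B 1/3
Row 5: (5,0)A 1/2 · (5,1)A 3/4 · (5,2)A 2/3 · (5,3)B 1/3
Row 6: (6,1)A 1/1 · (6,3)A 0/1
Sum over 24 particles: 1/2 + 1/3 + 1/2 + 1/2 + 1/4 + 1/4 + 0/2 + 0/3 + 1/4 + 1/3 + 0/2 + 2/4 + 2/4 + 1/3 + 1/3 + 2/4 + 1/4 + 1/3 + 1/2 + 3/4 + 2/3 + 1/3 + 1/1 + 0/1 = 107/12; mean = 107/12 ÷ 24 = 107/288 = 0.371527… → 0.372.

0.372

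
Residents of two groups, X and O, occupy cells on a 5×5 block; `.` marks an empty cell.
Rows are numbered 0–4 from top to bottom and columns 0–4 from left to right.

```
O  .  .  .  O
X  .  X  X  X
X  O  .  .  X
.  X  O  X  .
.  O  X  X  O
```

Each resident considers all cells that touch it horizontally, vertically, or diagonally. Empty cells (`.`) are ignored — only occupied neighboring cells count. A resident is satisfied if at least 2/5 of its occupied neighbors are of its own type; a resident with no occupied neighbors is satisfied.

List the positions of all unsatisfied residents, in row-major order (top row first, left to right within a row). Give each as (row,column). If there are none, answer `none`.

(0,0), (0,4), (1,0), (2,1), (3,2), (4,1), (4,4)

(0,0)O 0/1 ✗
(0,4)O 0/2 ✗
(1,0)X 1/3 ✗
(1,2)X 1/2 ✓
(1,3)X 3/4 ✓
(1,4)X 2/3 ✓
(2,0)X 2/3 ✓
(2,1)O 1/5 ✗
(2,4)X 3/3 ✓
(3,1)X 2/5 ✓
(3,2)O 2/6 ✗
(3,3)X 3/5 ✓
(4,1)O 1/3 ✗
(4,2)X 3/5 ✓
(4,3)X 2/4 ✓
(4,4)O 0/2 ✗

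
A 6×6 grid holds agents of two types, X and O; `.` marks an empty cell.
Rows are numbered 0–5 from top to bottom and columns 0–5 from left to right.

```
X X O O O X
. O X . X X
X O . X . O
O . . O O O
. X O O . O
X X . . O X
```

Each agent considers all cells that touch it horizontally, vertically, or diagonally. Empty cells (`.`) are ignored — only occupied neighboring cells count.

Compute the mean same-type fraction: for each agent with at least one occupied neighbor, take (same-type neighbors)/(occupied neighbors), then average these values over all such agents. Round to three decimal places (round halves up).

(0,0)X 1/2
(0,1)X 2/4
(0,2)O 2/4
(0,3)O 2/4
(0,4)O 1/4
(0,5)X 2/3
(1,1)O 2/6
(1,2)X 2/6
(1,4)X 3/6
(1,5)X 2/4
(2,0)X 0/3
(2,1)O 2/4
(2,3)X 2/4
(2,5)O 2/4
(3,0)O 1/3
(3,3)O 3/4
(3,4)O 5/6
(3,5)O 3/3
(4,1)X 2/4
(4,2)O 2/4
(4,3)O 4/4
(4,5)O 3/4
(5,0)X 2/2
(5,1)X 2/3
(5,4)O 2/3
(5,5)X 0/2
Sum over 26 agents: 1/2 + 2/4 + 2/4 + 2/4 + 1/4 + 2/3 + 2/6 + 2/6 + 3/6 + 2/4 + 0/3 + 2/4 + 2/4 + 2/4 + 1/3 + 3/4 + 5/6 + 3/3 + 2/4 + 2/4 + 4/4 + 3/4 + 2/2 + 2/3 + 2/3 + 0/2 = 169/12; mean = 169/12 ÷ 26 = 13/24 = 0.541666… → 0.542.

0.542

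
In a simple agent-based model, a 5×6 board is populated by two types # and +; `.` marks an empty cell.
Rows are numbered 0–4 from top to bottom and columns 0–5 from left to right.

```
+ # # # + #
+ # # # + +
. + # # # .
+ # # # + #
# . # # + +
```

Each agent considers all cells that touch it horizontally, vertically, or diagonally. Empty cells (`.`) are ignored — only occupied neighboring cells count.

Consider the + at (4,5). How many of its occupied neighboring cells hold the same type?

Occupied neighbors of (4,5): (3,4)=+, (3,5)=#, (4,4)=+.
Same type (+): 2 of 3.

2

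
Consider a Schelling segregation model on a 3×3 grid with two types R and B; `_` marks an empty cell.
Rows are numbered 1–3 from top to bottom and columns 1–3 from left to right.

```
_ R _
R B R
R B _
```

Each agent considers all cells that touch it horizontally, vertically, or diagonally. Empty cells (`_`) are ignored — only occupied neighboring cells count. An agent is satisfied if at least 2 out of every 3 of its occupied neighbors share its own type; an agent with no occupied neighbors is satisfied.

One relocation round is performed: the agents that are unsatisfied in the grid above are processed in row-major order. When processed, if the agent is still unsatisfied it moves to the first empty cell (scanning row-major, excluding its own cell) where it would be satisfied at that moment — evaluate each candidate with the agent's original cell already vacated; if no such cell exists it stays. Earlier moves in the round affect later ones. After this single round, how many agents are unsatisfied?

4

Initially unsatisfied (in order): (2,1), (2,2), (2,3), (3,1), (3,2).
  (2,1) → (1,3).
  (2,2): no empty cell satisfies it; stays.
  (2,3): no empty cell satisfies it; stays.
  (3,1): no empty cell satisfies it; stays.
  (3,2): no empty cell satisfies it; stays.
Resulting grid:
_ R R
_ B R
R B _
Unsatisfied now: (2,2), (2,3), (3,1), (3,2).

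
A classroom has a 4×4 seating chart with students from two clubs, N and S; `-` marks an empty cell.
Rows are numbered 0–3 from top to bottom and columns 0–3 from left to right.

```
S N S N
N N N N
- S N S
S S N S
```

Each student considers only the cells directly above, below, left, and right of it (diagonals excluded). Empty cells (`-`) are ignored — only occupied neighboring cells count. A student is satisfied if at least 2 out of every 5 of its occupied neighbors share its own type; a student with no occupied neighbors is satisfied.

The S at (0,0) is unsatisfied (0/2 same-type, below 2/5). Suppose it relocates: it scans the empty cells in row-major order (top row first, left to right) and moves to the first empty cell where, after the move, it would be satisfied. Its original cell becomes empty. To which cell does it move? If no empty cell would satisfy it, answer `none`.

(2,0)

Vacating (0,0). Empty cells in order:
  (2,0): 2/3 same-type → satisfied — stop here.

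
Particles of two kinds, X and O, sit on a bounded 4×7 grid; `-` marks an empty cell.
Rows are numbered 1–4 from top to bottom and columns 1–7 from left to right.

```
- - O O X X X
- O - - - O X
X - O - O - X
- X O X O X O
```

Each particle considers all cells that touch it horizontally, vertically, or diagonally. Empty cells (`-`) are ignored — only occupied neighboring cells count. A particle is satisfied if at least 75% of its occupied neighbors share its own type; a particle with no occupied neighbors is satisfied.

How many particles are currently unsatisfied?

(1,3)O 2/2 ✓
(1,4)O 1/2 ✗
(1,5)X 1/3 ✗
(1,6)X 3/4 ✓
(1,7)X 2/3 ✗
(2,2)O 2/3 ✗
(2,6)O 1/6 ✗
(2,7)X 3/4 ✓
(3,1)X 1/2 ✗
(3,3)O 2/4 ✗
(3,5)O 2/4 ✗
(3,7)X 2/4 ✗
(4,2)X 1/3 ✗
(4,3)O 1/3 ✗
(4,4)X 0/4 ✗
(4,5)O 1/3 ✗
(4,6)X 1/4 ✗
(4,7)O 0/2 ✗
Unsatisfied: (1,4), (1,5), (1,7), (2,2), (2,6), (3,1), (3,3), (3,5), (3,7), (4,2), (4,3), (4,4), (4,5), (4,6), (4,7) — 15 in total.

15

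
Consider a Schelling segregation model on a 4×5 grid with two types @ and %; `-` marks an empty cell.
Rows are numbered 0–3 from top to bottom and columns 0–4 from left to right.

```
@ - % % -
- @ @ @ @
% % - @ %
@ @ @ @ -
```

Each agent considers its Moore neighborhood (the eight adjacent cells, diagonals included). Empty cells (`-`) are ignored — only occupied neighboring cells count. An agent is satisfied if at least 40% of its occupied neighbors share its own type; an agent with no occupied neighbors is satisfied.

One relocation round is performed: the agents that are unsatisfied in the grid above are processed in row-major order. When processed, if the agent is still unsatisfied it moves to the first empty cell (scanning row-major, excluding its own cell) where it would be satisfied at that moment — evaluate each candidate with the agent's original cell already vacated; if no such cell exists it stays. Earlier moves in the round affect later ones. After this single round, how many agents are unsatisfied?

4

Initially unsatisfied (in order): (0,2), (0,3), (2,0), (2,1), (2,4), (3,0).
  (0,2) → (1,0).
  (0,3): no empty cell satisfies it; stays.
  (2,0): now satisfied by earlier moves; stays.
  (2,1): no empty cell satisfies it; stays.
  (2,4): no empty cell satisfies it; stays.
  (3,0) → (0,1).
Resulting grid:
@ @ - % -
% @ @ @ @
% % - @ %
- @ @ @ -
Unsatisfied now: (0,3), (2,1), (2,4), (3,1).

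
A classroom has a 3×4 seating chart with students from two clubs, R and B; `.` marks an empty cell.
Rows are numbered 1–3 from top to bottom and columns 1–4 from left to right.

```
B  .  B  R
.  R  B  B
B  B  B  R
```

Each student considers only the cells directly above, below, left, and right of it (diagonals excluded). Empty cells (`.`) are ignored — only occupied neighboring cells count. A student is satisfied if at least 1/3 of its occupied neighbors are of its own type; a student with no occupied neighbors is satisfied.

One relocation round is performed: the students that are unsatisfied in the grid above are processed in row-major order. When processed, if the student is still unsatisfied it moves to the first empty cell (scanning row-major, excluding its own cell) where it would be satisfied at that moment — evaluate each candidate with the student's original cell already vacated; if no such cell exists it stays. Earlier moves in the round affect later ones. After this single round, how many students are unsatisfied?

Initially unsatisfied (in order): (1,4), (2,2), (3,4).
  (1,4) → (1,2).
  (2,2): now satisfied by earlier moves; stays.
  (3,4) → (2,1).
Resulting grid:
B R B .
R R B B
B B B .
Unsatisfied now: (1,1).

1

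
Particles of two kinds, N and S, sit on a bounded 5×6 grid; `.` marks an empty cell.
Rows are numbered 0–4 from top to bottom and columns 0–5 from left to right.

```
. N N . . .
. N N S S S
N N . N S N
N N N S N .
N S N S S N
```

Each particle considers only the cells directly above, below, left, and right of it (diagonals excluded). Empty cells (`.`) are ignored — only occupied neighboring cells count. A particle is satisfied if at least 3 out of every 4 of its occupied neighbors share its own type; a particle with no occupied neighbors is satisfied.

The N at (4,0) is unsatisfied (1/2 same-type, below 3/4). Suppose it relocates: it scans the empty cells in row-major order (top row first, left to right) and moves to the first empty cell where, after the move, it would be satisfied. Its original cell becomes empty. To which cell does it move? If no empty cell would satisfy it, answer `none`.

Vacating (4,0). Empty cells in order:
  (0,0): 1/1 same-type → satisfied — stop here.

(0,0)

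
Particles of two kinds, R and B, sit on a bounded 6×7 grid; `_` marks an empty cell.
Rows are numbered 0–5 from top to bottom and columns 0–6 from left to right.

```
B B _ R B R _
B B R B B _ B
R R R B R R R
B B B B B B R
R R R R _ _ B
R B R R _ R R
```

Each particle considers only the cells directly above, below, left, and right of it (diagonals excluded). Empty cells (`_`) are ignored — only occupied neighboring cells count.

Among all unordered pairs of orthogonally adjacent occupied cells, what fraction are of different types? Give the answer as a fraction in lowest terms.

26/53

Scan each occupied cell's neighbors to the right and below so each pair is counted once.
Row 0: B(0,0)–B(0,1)= B(0,0)–B(1,0)= B(0,1)–B(1,1)= R(0,3)–B(0,4)≠ R(0,3)–B(1,3)≠ B(0,4)–R(0,5)≠ B(0,4)–B(1,4)=  → 3/7 unlike.
Row 1: B(1,0)–B(1,1)= B(1,0)–R(2,0)≠ B(1,1)–R(1,2)≠ B(1,1)–R(2,1)≠ R(1,2)–B(1,3)≠ R(1,2)–R(2,2)= B(1,3)–B(1,4)= B(1,3)–B(2,3)= B(1,4)–R(2,4)≠ B(1,6)–R(2,6)≠  → 6/10 unlike.
Row 2: R(2,0)–R(2,1)= R(2,0)–B(3,0)≠ R(2,1)–R(2,2)= R(2,1)–B(3,1)≠ R(2,2)–B(2,3)≠ R(2,2)–B(3,2)≠ B(2,3)–R(2,4)≠ B(2,3)–B(3,3)= R(2,4)–R(2,5)= R(2,4)–B(3,4)≠ R(2,5)–R(2,6)= R(2,5)–B(3,5)≠ R(2,6)–R(3,6)=  → 7/13 unlike.
Row 3: B(3,0)–B(3,1)= B(3,0)–R(4,0)≠ B(3,1)–B(3,2)= B(3,1)–R(4,1)≠ B(3,2)–B(3,3)= B(3,2)–R(4,2)≠ B(3,3)–B(3,4)= B(3,3)–R(4,3)≠ B(3,4)–B(3,5)= B(3,5)–R(3,6)≠ R(3,6)–B(4,6)≠  → 6/11 unlike.
Row 4: R(4,0)–R(4,1)= R(4,0)–R(5,0)= R(4,1)–R(4,2)= R(4,1)–B(5,1)≠ R(4,2)–R(4,3)= R(4,2)–R(5,2)= R(4,3)–R(5,3)= B(4,6)–R(5,6)≠  → 2/8 unlike.
Row 5: R(5,0)–B(5,1)≠ B(5,1)–R(5,2)≠ R(5,2)–R(5,3)= R(5,5)–R(5,6)=  → 2/4 unlike.
Total adjacent occupied pairs: 53; unlike-type pairs: 26.
26/53 is already in lowest terms.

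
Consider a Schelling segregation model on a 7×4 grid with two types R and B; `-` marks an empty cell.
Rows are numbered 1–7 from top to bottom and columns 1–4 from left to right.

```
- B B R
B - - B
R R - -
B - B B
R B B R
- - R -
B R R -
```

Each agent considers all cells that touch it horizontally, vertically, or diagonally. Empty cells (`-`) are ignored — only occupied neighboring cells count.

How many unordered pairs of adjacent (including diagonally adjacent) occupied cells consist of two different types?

15

Scan each occupied cell's neighbors to the right and below (and the two forward diagonals) so each pair is counted once.
From row 1: 2 unlike of 5 pairs (running 2/5).
From row 2: 2 unlike of 2 pairs (running 4/7).
From row 3: 3 unlike of 4 pairs (running 7/11).
From row 4: 3 unlike of 8 pairs (running 10/19).
From row 5: 4 unlike of 6 pairs (running 14/25).
From row 6: 0 unlike of 2 pairs (running 14/27).
From row 7: 1 unlike of 2 pairs (running 15/29).
Total adjacent occupied pairs: 29; unlike-type pairs: 15.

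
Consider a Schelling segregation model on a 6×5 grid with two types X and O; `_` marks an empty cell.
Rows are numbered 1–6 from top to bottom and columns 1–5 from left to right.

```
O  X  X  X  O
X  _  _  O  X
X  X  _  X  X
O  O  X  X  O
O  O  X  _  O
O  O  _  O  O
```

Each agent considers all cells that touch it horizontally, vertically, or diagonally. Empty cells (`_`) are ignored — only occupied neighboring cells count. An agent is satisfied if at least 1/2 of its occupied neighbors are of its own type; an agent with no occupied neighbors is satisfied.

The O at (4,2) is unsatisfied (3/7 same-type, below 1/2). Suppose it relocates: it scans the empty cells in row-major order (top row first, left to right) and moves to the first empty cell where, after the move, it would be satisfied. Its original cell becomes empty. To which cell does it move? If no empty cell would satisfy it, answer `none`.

(5,4)

Vacating (4,2). Empty cells in order:
  (2,2): 1/6 same-type → still unsatisfied.
  (2,3): 1/6 same-type → still unsatisfied.
  (3,3): 1/5 same-type → still unsatisfied.
  (5,4): 4/7 same-type → satisfied — stop here.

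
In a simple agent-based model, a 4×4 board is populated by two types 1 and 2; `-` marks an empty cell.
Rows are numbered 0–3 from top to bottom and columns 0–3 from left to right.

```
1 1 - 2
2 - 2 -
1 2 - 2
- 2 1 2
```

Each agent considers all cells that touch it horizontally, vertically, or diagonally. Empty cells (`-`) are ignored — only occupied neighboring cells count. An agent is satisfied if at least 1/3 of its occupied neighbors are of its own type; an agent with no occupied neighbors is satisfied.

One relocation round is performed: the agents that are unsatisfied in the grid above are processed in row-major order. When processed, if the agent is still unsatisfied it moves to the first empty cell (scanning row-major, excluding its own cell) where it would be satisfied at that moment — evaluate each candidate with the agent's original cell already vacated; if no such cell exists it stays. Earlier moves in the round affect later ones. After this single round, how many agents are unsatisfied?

Initially unsatisfied (in order): (1,0), (2,0), (3,2).
  (1,0) → (0,2).
  (2,0) → (1,0).
  (3,2) → (1,1).
Resulting grid:
1 1 2 2
1 1 2 -
- 2 - 2
- 2 - 2
All satisfied now.

0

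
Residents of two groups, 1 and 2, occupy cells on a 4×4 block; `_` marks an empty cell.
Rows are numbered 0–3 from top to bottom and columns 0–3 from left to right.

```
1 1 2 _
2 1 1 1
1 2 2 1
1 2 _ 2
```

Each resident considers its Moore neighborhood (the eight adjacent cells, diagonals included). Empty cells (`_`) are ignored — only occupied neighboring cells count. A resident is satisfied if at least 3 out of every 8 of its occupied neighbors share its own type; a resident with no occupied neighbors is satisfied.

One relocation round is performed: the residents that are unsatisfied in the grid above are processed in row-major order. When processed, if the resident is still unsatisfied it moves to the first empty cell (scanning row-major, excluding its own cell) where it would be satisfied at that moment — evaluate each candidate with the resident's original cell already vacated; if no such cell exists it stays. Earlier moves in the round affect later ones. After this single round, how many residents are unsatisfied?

2

Initially unsatisfied (in order): (0,2), (1,0), (3,0).
  (0,2) → (3,2).
  (1,0): no empty cell satisfies it; stays.
  (3,0) → (0,2).
Resulting grid:
1 1 1 _
2 1 1 1
1 2 2 1
_ 2 2 2
Unsatisfied now: (1,0), (2,0).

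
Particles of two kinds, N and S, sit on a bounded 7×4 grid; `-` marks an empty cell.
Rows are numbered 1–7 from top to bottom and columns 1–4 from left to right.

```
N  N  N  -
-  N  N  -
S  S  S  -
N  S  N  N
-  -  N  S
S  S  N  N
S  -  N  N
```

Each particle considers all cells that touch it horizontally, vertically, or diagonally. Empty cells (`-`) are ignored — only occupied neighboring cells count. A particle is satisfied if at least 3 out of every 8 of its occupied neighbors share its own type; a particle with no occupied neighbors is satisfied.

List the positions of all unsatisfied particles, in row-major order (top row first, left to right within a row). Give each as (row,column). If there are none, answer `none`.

(1,1)N 2/2 ✓
(1,2)N 4/4 ✓
(1,3)N 3/3 ✓
(2,2)N 4/7 ✓
(2,3)N 3/5 ✓
(3,1)S 2/4 ✓
(3,2)S 3/7 ✓
(3,3)S 2/6 ✗
(4,1)N 0/3 ✗
(4,2)S 3/6 ✓
(4,3)N 2/6 ✗
(4,4)N 2/4 ✓
(5,3)N 4/7 ✓
(5,4)S 0/5 ✗
(6,1)S 2/2 ✓
(6,2)S 2/5 ✓
(6,3)N 4/6 ✓
(6,4)N 4/5 ✓
(7,1)S 2/2 ✓
(7,3)N 3/4 ✓
(7,4)N 3/3 ✓

(3,3), (4,1), (4,3), (5,4)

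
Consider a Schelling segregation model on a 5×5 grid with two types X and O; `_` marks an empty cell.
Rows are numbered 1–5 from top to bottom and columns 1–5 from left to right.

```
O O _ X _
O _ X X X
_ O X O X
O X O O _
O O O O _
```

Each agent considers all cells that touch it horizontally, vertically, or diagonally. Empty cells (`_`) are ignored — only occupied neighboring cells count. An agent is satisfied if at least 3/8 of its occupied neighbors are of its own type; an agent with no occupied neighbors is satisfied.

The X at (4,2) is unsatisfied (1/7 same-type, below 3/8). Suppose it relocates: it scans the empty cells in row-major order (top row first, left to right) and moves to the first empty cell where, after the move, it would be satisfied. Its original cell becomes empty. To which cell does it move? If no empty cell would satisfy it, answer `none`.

Vacating (4,2). Empty cells in order:
  (1,3): 3/4 same-type → satisfied — stop here.

(1,3)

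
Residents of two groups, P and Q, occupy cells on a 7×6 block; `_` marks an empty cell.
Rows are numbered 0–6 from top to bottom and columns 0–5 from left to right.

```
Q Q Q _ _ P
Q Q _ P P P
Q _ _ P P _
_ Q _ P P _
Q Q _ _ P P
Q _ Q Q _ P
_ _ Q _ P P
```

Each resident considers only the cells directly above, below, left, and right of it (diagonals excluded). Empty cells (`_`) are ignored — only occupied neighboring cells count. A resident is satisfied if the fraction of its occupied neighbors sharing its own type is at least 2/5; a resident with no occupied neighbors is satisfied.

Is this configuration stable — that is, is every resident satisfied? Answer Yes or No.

(0,0)Q 2/2 ok
(0,1)Q 3/3 ok
(0,2)Q 1/1 ok
(0,5)P 1/1 ok
(1,0)Q 3/3 ok
(1,1)Q 2/2 ok
(1,3)P 2/2 ok
(1,4)P 3/3 ok
(1,5)P 2/2 ok
(2,0)Q 1/1 ok
(2,3)P 3/3 ok
(2,4)P 3/3 ok
(3,1)Q 1/1 ok
(3,3)P 2/2 ok
(3,4)P 3/3 ok
(4,0)Q 2/2 ok
(4,1)Q 2/2 ok
(4,4)P 2/2 ok
(4,5)P 2/2 ok
(5,0)Q 1/1 ok
(5,2)Q 2/2 ok
(5,3)Q 1/1 ok
(5,5)P 2/2 ok
(6,2)Q 1/1 ok
(6,4)P 1/1 ok
(6,5)P 2/2 ok
All meet the threshold, so the configuration is stable.

Yes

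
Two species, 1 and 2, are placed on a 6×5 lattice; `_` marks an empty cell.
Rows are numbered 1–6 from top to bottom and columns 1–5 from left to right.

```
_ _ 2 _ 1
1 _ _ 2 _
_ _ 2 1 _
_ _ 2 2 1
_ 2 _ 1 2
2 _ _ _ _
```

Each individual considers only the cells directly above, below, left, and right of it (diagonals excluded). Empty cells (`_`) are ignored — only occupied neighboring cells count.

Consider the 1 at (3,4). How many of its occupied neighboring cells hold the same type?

Occupied neighbors of (3,4): (2,4)=2, (4,4)=2, (3,3)=2.
Same type (1): 0 of 3.

0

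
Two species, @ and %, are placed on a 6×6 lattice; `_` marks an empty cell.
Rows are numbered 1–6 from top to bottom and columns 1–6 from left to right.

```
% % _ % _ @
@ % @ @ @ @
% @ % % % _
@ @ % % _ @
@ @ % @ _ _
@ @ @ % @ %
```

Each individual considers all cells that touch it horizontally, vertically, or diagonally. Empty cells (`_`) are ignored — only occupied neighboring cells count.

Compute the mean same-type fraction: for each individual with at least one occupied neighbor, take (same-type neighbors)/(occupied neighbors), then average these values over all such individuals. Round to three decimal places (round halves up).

0.497

(1,1)% 2/3
(1,2)% 2/4
(1,4)% 0/3
(1,6)@ 2/2
(2,1)@ 1/5
(2,2)% 4/7
(2,3)@ 2/7
(2,4)@ 2/6
(2,5)@ 3/6
(2,6)@ 2/3
(3,1)% 1/5
(3,2)@ 4/8
(3,3)% 4/8
(3,4)% 4/7
(3,5)% 2/6
(4,1)@ 4/5
(4,2)@ 4/8
(4,3)% 4/8
(4,4)% 5/6
(4,6)@ 0/1
(5,1)@ 5/5
(5,2)@ 6/8
(5,3)% 3/8
(5,4)@ 2/6
(6,1)@ 3/3
(6,2)@ 4/5
(6,3)@ 3/5
(6,4)% 1/4
(6,5)@ 1/3
(6,6)% 0/1
Sum over 30 individuals: 2/3 + 2/4 + 0/3 + 2/2 + 1/5 + 4/7 + 2/7 + 2/6 + 3/6 + 2/3 + 1/5 + 4/8 + 4/8 + 4/7 + 2/6 + 4/5 + 4/8 + 4/8 + 5/6 + 0/1 + 5/5 + 6/8 + 3/8 + 2/6 + 3/3 + 4/5 + 3/5 + 1/4 + 1/3 + 0/1 = 4173/280; mean = 4173/280 ÷ 30 = 1391/2800 = 0.496785… → 0.497.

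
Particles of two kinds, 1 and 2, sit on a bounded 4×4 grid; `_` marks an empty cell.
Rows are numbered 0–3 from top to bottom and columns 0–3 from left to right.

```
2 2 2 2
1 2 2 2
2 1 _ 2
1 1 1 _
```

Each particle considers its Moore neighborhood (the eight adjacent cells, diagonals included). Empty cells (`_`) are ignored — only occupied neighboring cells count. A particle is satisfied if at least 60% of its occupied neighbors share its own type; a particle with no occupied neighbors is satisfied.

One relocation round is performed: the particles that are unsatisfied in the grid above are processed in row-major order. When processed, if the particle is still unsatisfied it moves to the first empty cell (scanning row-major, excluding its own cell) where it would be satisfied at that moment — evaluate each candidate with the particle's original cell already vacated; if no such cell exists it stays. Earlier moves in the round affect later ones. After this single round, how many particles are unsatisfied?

3

Initially unsatisfied (in order): (1,0), (2,0), (2,1).
  (1,0): no empty cell satisfies it; stays.
  (2,0): no empty cell satisfies it; stays.
  (2,1): no empty cell satisfies it; stays.
Resulting grid:
2 2 2 2
1 2 2 2
2 1 _ 2
1 1 1 _
Unsatisfied now: (1,0), (2,0), (2,1).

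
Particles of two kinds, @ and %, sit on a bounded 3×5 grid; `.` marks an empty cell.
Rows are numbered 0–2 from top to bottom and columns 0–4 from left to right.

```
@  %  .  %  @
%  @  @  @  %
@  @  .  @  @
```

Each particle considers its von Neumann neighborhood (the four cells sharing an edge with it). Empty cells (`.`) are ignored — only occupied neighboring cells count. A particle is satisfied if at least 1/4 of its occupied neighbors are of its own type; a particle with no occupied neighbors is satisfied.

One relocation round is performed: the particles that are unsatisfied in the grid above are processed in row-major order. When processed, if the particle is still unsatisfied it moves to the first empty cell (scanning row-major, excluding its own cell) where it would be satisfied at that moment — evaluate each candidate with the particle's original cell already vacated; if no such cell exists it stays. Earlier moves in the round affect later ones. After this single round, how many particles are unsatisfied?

Initially unsatisfied (in order): (0,0), (0,1), (0,3), (0,4), (1,0), (1,4).
  (0,0) → (0,2).
  (0,1) → (0,0).
  (0,3) → (0,1).
  (0,4) → (0,3).
  (1,0): now satisfied by earlier moves; stays.
  (1,4): no empty cell satisfies it; stays.
Resulting grid:
% % @ @ .
% @ @ @ %
@ @ . @ @
Unsatisfied now: (1,4).

1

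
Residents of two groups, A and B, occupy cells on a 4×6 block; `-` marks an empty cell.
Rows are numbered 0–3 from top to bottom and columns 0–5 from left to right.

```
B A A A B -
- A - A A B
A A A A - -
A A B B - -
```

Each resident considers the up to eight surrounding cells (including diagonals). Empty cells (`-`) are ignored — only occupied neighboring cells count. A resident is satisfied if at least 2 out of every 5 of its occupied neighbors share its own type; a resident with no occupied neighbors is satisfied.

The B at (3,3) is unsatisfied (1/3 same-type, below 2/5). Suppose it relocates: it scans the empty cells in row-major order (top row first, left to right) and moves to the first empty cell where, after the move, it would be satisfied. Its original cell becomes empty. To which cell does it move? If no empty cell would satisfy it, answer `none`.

Vacating (3,3). Empty cells in order:
  (0,5): 2/3 same-type → satisfied — stop here.

(0,5)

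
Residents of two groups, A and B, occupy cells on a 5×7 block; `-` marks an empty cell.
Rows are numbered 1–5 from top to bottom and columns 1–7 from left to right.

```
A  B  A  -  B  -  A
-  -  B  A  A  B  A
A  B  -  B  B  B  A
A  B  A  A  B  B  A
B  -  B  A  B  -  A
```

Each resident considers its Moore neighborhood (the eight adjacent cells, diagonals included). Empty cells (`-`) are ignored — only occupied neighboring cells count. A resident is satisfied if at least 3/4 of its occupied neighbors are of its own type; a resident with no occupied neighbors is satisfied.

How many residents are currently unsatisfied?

28

(1,1)A 0/1 ✗
(1,2)B 1/3 ✗
(1,3)A 1/3 ✗
(1,5)B 1/3 ✗
(1,7)A 1/2 ✗
(2,3)B 3/5 ✗
(2,4)A 2/6 ✗
(2,5)A 1/6 ✗
(2,6)B 3/7 ✗
(2,7)A 2/4 ✗
(3,1)A 1/3 ✗
(3,2)B 2/5 ✗
(3,4)B 3/7 ✗
(3,5)B 5/8 ✗
(3,6)B 4/8 ✗
(3,7)A 2/5 ✗
(4,1)A 1/4 ✗
(4,2)B 3/6 ✗
(4,3)A 2/6 ✗
(4,4)A 2/7 ✗
(4,5)B 5/7 ✗
(4,6)B 4/7 ✗
(4,7)A 2/4 ✗
(5,1)B 1/2 ✗
(5,3)B 1/4 ✗
(5,4)A 2/5 ✗
(5,5)B 2/4 ✗
(5,7)A 1/2 ✗
Unsatisfied: (1,1), (1,2), (1,3), (1,5), (1,7), (2,3), (2,4), (2,5), (2,6), (2,7), (3,1), (3,2), (3,4), (3,5), (3,6), (3,7), (4,1), (4,2), (4,3), (4,4), (4,5), (4,6), (4,7), (5,1), (5,3), (5,4), (5,5), (5,7) — 28 in total.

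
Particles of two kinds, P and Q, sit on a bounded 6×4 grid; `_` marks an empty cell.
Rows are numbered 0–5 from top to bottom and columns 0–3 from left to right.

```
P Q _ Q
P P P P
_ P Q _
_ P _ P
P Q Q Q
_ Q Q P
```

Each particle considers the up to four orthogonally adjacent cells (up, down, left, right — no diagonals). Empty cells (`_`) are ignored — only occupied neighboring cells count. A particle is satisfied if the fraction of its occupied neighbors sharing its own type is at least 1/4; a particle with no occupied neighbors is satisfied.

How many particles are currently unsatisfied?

6

(0,0)P 1/2 satisfied
(0,1)Q 0/2 not
(0,3)Q 0/1 not
(1,0)P 2/2 satisfied
(1,1)P 3/4 satisfied
(1,2)P 2/3 satisfied
(1,3)P 1/2 satisfied
(2,1)P 2/3 satisfied
(2,2)Q 0/2 not
(3,1)P 1/2 satisfied
(3,3)P 0/1 not
(4,0)P 0/1 not
(4,1)Q 2/4 satisfied
(4,2)Q 3/3 satisfied
(4,3)Q 1/3 satisfied
(5,1)Q 2/2 satisfied
(5,2)Q 2/3 satisfied
(5,3)P 0/2 not
Unsatisfied: (0,1), (0,3), (2,2), (3,3), (4,0), (5,3) — 6 in total.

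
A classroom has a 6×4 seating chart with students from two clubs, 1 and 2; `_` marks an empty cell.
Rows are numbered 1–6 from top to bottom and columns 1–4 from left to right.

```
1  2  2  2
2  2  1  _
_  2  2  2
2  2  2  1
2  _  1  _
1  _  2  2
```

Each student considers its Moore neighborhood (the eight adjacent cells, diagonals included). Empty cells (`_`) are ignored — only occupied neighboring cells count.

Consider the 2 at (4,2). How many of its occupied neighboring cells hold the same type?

5

Occupied neighbors of (4,2): (3,2)=2, (3,3)=2, (4,1)=2, (4,3)=2, (5,1)=2, (5,3)=1.
Same type (2): 5 of 6.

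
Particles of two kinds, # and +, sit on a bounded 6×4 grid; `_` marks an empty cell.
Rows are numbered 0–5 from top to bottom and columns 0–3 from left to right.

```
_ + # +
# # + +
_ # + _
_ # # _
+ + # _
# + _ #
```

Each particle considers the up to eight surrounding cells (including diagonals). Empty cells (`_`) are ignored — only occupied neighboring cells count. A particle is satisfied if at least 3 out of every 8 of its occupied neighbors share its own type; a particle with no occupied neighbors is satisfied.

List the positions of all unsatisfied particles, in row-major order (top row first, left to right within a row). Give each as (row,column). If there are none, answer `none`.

(0,1)+ 1/4 not
(0,2)# 1/5 not
(0,3)+ 2/3 satisfied
(1,0)# 2/3 satisfied
(1,1)# 3/6 satisfied
(1,2)+ 4/7 satisfied
(1,3)+ 3/4 satisfied
(2,1)# 4/6 satisfied
(2,2)+ 2/6 not
(3,1)# 3/6 satisfied
(3,2)# 3/5 satisfied
(4,0)+ 2/4 satisfied
(4,1)+ 2/6 not
(4,2)# 3/5 satisfied
(5,0)# 0/3 not
(5,1)+ 2/4 satisfied
(5,3)# 1/1 satisfied

(0,1), (0,2), (2,2), (4,1), (5,0)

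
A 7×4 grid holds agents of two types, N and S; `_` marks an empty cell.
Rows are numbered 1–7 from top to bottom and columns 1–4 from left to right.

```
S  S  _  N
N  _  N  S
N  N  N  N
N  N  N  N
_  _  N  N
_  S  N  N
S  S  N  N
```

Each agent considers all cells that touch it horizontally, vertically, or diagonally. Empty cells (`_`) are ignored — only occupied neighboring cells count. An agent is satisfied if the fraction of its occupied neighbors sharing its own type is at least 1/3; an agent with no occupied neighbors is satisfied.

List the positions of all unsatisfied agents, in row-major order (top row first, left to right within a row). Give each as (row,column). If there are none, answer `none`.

(2,4)

(1,1)S 1/2 ✓
(1,2)S 1/3 ✓
(1,4)N 1/2 ✓
(2,1)N 2/4 ✓
(2,3)N 4/6 ✓
(2,4)S 0/4 ✗
(3,1)N 4/4 ✓
(3,2)N 7/7 ✓
(3,3)N 6/7 ✓
(3,4)N 4/5 ✓
(4,1)N 3/3 ✓
(4,2)N 6/6 ✓
(4,3)N 7/7 ✓
(4,4)N 5/5 ✓
(5,3)N 6/7 ✓
(5,4)N 5/5 ✓
(6,2)S 2/5 ✓
(6,3)N 5/7 ✓
(6,4)N 5/5 ✓
(7,1)S 2/2 ✓
(7,2)S 2/4 ✓
(7,3)N 3/5 ✓
(7,4)N 3/3 ✓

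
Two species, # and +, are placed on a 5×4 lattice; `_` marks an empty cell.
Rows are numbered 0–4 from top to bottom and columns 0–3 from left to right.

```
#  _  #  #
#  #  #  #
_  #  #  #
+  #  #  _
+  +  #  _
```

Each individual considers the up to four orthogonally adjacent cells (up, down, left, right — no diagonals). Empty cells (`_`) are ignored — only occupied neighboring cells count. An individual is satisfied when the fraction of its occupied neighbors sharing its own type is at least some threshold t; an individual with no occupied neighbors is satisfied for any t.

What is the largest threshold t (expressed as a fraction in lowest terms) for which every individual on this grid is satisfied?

Row 0: (0,0)# 1/1 · (0,2)# 2/2 · (0,3)# 2/2
Row 1: (1,0)# 2/2 · (1,1)# 3/3 · (1,2)# 4/4 · (1,3)# 3/3
Row 2: (2,1)# 3/3 · (2,2)# 4/4 · (2,3)# 2/2
Row 3: (3,0)+ 1/2 · (3,1)# 2/4 · (3,2)# 3/3
Row 4: (4,0)+ 2/2 · (4,1)+ 1/3 · (4,2)# 1/2
The smallest same-type fraction is 1/3 at (4,1), which reduces to 1/3. Any threshold above that leaves this individual unsatisfied.

1/3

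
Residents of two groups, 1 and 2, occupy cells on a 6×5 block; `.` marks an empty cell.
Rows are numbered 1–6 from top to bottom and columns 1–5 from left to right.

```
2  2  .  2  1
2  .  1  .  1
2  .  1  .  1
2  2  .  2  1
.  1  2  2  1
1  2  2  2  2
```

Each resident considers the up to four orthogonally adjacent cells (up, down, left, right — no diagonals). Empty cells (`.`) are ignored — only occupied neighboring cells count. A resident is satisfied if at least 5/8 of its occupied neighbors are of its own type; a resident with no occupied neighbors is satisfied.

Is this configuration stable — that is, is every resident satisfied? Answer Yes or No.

(1,1)2 2/2 ok
(1,2)2 1/1 ok
(1,4)2 0/1 unhappy
(1,5)1 1/2 unhappy
(2,1)2 2/2 ok
(2,3)1 1/1 ok
(2,5)1 2/2 ok
(3,1)2 2/2 ok
(3,3)1 1/1 ok
(3,5)1 2/2 ok
(4,1)2 2/2 ok
(4,2)2 1/2 unhappy
(4,4)2 1/2 unhappy
(4,5)1 2/3 ok
(5,2)1 0/3 unhappy
(5,3)2 2/3 ok
(5,4)2 3/4 ok
(5,5)1 1/3 unhappy
(6,1)1 0/1 unhappy
(6,2)2 1/3 unhappy
(6,3)2 3/3 ok
(6,4)2 3/3 ok
(6,5)2 1/2 unhappy
For instance (1,4) has only 0/1 same-type neighbors, below 5/8.

No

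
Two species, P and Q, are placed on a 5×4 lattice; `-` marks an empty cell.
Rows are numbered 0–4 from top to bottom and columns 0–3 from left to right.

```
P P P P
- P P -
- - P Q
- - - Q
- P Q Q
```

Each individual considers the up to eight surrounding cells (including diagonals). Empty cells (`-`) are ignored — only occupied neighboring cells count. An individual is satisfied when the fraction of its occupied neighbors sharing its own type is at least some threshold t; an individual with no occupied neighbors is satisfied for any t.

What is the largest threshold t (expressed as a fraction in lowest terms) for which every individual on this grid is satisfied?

0/1

(0,0)P 2/2
(0,1)P 4/4
(0,2)P 4/4
(0,3)P 2/2
(1,1)P 5/5
(1,2)P 5/6
(2,2)P 2/4
(2,3)Q 1/3
(3,3)Q 3/4
(4,1)P 0/1
(4,2)Q 2/3
(4,3)Q 2/2
The smallest same-type fraction is 0/1 at (4,1), which reduces to 0/1. Any threshold above that leaves this individual unsatisfied.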